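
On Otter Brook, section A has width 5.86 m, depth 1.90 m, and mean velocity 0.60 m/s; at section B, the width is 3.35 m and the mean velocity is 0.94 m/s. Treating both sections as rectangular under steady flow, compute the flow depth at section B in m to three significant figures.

Q = A₁V₁ = (5.86×1.90) × 0.60 = 6.680 m³/s
d₂ = Q/(b₂ V₂) = 6.680/(3.35×0.94) = 2.121 m

2.12 m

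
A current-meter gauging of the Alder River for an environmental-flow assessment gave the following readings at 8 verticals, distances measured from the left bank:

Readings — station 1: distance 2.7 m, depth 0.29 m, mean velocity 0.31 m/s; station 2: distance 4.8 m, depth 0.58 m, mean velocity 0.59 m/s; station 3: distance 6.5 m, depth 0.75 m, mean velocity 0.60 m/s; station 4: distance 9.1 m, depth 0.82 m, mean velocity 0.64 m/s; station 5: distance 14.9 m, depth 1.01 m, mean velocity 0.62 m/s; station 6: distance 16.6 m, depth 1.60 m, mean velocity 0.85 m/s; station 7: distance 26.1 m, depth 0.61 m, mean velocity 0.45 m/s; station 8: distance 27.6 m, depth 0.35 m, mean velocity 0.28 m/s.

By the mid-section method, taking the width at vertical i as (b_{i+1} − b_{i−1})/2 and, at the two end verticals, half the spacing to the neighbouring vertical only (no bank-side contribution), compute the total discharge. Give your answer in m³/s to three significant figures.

w_1 = (4.8 − 2.7)/2 = 1.05 m; q_1 = 0.31 × 0.29 × 1.05 = 0.09440 m³/s
w_2 = (6.5 − 2.7)/2 = 1.9 m; q_2 = 0.59 × 0.58 × 1.9 = 0.6502 m³/s
w_3 = (9.1 − 4.8)/2 = 2.15 m; q_3 = 0.60 × 0.75 × 2.15 = 0.9675 m³/s
w_4 = (14.9 − 6.5)/2 = 4.2 m; q_4 = 0.64 × 0.82 × 4.2 = 2.204 m³/s
w_5 = (16.6 − 9.1)/2 = 3.75 m; q_5 = 0.62 × 1.01 × 3.75 = 2.348 m³/s
w_6 = (26.1 − 14.9)/2 = 5.6 m; q_6 = 0.85 × 1.60 × 5.6 = 7.616 m³/s
w_7 = (27.6 − 16.6)/2 = 5.5 m; q_7 = 0.45 × 0.61 × 5.5 = 1.510 m³/s
w_8 = (27.6 − 26.1)/2 = 0.75 m; q_8 = 0.28 × 0.35 × 0.75 = 0.07350 m³/s
Q = Σ qᵢ = 15.46 m³/s

15.5 m³/s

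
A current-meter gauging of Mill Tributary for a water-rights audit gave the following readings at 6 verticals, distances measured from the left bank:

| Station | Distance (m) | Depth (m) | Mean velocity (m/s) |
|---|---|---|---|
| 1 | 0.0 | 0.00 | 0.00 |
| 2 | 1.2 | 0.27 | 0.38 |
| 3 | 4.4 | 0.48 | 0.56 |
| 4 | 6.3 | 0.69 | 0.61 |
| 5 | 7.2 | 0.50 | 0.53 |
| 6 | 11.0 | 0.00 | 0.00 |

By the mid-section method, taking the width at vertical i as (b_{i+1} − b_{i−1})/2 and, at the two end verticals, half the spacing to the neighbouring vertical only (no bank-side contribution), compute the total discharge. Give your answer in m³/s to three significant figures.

w_2 = (4.4 − 0.0)/2 = 2.2 m; q_2 = 0.38 × 0.27 × 2.2 = 0.2257 m³/s
w_3 = (6.3 − 1.2)/2 = 2.55 m; q_3 = 0.56 × 0.48 × 2.55 = 0.6854 m³/s
w_4 = (7.2 − 4.4)/2 = 1.4 m; q_4 = 0.61 × 0.69 × 1.4 = 0.5893 m³/s
w_5 = (11.0 − 6.3)/2 = 2.35 m; q_5 = 0.53 × 0.50 × 2.35 = 0.6228 m³/s
Stations 1, 6 contribute zero (depth or velocity is 0).
Q = Σ qᵢ = 2.123 m³/s

2.12 m³/s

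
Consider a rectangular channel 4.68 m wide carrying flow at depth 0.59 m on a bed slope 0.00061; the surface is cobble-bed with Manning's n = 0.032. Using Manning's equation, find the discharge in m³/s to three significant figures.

A = b·y = 4.68 × 0.59 = 2.761 m²
P = b + 2y = 4.68 + 2×0.59 = 5.860 m
R = A/P = 2.761/5.860 = 0.4712 m
Q = (1/n)·A·R^(2/3)·S^(1/2) = (1/0.032) × 2.761 × 0.4712^(2/3) × 0.00061^(1/2) = 1.290 m³/s

1.29 m³/s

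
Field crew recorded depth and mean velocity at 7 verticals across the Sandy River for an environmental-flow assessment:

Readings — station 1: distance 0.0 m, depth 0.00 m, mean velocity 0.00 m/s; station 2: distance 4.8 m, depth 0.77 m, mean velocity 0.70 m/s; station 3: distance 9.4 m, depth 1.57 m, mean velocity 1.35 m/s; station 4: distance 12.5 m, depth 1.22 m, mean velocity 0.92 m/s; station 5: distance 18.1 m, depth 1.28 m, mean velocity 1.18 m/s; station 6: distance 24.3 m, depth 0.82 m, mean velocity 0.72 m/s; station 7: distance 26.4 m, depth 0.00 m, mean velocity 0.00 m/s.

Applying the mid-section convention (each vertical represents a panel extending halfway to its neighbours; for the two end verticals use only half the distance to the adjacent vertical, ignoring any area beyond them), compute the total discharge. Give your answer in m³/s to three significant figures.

w_2 = (9.4 − 0.0)/2 = 4.7 m; q_2 = 0.70 × 0.77 × 4.7 = 2.533 m³/s
w_3 = (12.5 − 4.8)/2 = 3.85 m; q_3 = 1.35 × 1.57 × 3.85 = 8.160 m³/s
w_4 = (18.1 − 9.4)/2 = 4.35 m; q_4 = 0.92 × 1.22 × 4.35 = 4.882 m³/s
w_5 = (24.3 − 12.5)/2 = 5.9 m; q_5 = 1.18 × 1.28 × 5.9 = 8.911 m³/s
w_6 = (26.4 − 18.1)/2 = 4.15 m; q_6 = 0.72 × 0.82 × 4.15 = 2.450 m³/s
Stations 1, 7 contribute zero (depth or velocity is 0).
Q = Σ qᵢ = 26.94 m³/s

26.9 m³/s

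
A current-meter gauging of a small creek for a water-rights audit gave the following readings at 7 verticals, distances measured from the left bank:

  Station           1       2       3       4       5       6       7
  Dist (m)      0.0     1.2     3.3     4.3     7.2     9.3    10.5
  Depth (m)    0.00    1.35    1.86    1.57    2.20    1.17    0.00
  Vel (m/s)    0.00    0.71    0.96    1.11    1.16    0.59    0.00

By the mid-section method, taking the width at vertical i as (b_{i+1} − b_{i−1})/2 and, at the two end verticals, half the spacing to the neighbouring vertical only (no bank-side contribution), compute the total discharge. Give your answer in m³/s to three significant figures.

w_2 = (3.3 − 0.0)/2 = 1.65 m; q_2 = 0.71 × 1.35 × 1.65 = 1.582 m³/s
w_3 = (4.3 − 1.2)/2 = 1.55 m; q_3 = 0.96 × 1.86 × 1.55 = 2.768 m³/s
w_4 = (7.2 − 3.3)/2 = 1.95 m; q_4 = 1.11 × 1.57 × 1.95 = 3.398 m³/s
w_5 = (9.3 − 4.3)/2 = 2.5 m; q_5 = 1.16 × 2.20 × 2.5 = 6.380 m³/s
w_6 = (10.5 − 7.2)/2 = 1.65 m; q_6 = 0.59 × 1.17 × 1.65 = 1.139 m³/s
Stations 1, 7 contribute zero (depth or velocity is 0).
Q = Σ qᵢ = 15.27 m³/s

15.3 m³/s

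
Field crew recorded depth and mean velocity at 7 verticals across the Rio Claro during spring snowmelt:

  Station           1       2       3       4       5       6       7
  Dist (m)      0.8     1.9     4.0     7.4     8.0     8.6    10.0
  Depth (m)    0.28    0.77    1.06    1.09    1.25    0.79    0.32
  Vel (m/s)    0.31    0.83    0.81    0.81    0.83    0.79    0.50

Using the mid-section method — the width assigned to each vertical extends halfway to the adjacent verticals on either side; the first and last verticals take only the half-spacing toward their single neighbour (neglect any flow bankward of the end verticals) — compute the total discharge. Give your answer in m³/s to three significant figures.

w_1 = (1.9 − 0.8)/2 = 0.55 m; q_1 = 0.31 × 0.28 × 0.55 = 0.04774 m³/s
w_2 = (4.0 − 0.8)/2 = 1.6 m; q_2 = 0.83 × 0.77 × 1.6 = 1.023 m³/s
w_3 = (7.4 − 1.9)/2 = 2.75 m; q_3 = 0.81 × 1.06 × 2.75 = 2.361 m³/s
w_4 = (8.0 − 4.0)/2 = 2 m; q_4 = 0.81 × 1.09 × 2 = 1.766 m³/s
w_5 = (8.6 − 7.4)/2 = 0.6 m; q_5 = 0.83 × 1.25 × 0.6 = 0.6225 m³/s
w_6 = (10.0 − 8.0)/2 = 1 m; q_6 = 0.79 × 0.79 × 1 = 0.6241 m³/s
w_7 = (10.0 − 8.6)/2 = 0.7 m; q_7 = 0.50 × 0.32 × 0.7 = 0.1120 m³/s
Q = Σ qᵢ = 6.556 m³/s

6.56 m³/s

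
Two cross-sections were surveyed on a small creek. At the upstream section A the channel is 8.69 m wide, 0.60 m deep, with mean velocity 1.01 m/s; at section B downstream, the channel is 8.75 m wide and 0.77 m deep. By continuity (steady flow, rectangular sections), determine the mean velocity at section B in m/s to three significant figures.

Q = A₁V₁ = (8.69×0.60) × 1.01 = 5.266 m³/s
A₂ = 8.75 × 0.77 = 6.738 m²
V₂ = Q/A₂ = 5.266/6.738 = 0.7816 m/s

0.782 m/s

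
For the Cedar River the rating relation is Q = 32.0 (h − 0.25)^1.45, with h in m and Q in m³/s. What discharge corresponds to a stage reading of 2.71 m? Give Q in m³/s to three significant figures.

118 m³/s

Q = 32.0 × (2.71 − 0.25)^1.45 = 32.0 × 2.46^1.45 = 118.0 m³/s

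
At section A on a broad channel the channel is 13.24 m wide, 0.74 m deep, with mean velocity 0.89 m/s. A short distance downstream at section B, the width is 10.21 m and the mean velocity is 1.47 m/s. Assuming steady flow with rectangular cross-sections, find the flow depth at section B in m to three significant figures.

Q = A₁V₁ = (13.24×0.74) × 0.89 = 8.720 m³/s
d₂ = Q/(b₂ V₂) = 8.720/(10.21×1.47) = 0.5810 m

0.581 m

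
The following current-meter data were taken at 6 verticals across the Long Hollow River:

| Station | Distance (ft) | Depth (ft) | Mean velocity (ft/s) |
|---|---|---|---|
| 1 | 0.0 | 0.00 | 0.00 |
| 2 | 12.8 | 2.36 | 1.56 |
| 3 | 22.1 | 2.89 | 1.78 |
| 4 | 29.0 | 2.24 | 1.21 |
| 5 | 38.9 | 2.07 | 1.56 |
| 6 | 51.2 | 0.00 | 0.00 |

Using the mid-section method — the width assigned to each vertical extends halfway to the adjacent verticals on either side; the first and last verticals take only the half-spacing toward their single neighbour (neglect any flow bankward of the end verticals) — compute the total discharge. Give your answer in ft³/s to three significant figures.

w_2 = (22.1 − 0.0)/2 = 11.05 ft; q_2 = 1.56 × 2.36 × 11.05 = 40.68 ft³/s
w_3 = (29.0 − 12.8)/2 = 8.1 ft; q_3 = 1.78 × 2.89 × 8.1 = 41.67 ft³/s
w_4 = (38.9 − 22.1)/2 = 8.4 ft; q_4 = 1.21 × 2.24 × 8.4 = 22.77 ft³/s
w_5 = (51.2 − 29.0)/2 = 11.1 ft; q_5 = 1.56 × 2.07 × 11.1 = 35.84 ft³/s
Stations 1, 6 contribute zero (depth or velocity is 0).
Q = Σ qᵢ = 141.0 ft³/s

141 ft³/s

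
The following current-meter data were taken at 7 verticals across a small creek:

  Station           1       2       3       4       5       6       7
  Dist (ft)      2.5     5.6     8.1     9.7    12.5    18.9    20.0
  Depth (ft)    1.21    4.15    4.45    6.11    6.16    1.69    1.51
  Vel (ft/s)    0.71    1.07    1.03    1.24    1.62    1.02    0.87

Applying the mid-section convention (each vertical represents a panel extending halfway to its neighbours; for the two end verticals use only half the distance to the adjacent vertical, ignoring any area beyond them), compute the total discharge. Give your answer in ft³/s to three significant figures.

w_1 = (5.6 − 2.5)/2 = 1.55 ft; q_1 = 0.71 × 1.21 × 1.55 = 1.332 ft³/s
w_2 = (8.1 − 2.5)/2 = 2.8 ft; q_2 = 1.07 × 4.15 × 2.8 = 12.43 ft³/s
w_3 = (9.7 − 5.6)/2 = 2.05 ft; q_3 = 1.03 × 4.45 × 2.05 = 9.396 ft³/s
w_4 = (12.5 − 8.1)/2 = 2.2 ft; q_4 = 1.24 × 6.11 × 2.2 = 16.67 ft³/s
w_5 = (18.9 − 9.7)/2 = 4.6 ft; q_5 = 1.62 × 6.16 × 4.6 = 45.90 ft³/s
w_6 = (20.0 − 12.5)/2 = 3.75 ft; q_6 = 1.02 × 1.69 × 3.75 = 6.464 ft³/s
w_7 = (20.0 − 18.9)/2 = 0.55 ft; q_7 = 0.87 × 1.51 × 0.55 = 0.7225 ft³/s
Q = Σ qᵢ = 92.92 ft³/s

92.9 ft³/s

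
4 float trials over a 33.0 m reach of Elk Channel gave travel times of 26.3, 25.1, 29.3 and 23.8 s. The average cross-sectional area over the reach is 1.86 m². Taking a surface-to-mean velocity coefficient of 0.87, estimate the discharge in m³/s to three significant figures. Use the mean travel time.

2.04 m³/s

t̄ = (26.3 + 25.1 + 29.3 + 23.8) / 4 = 26.125 s
v_surface = L / t̄ = 33.0 / 26.125 = 1.263 m/s
v_mean = 0.87 × 1.263 = 1.099 m/s
Q = A × v_mean = 1.86 × 1.099 = 2.044 m³/s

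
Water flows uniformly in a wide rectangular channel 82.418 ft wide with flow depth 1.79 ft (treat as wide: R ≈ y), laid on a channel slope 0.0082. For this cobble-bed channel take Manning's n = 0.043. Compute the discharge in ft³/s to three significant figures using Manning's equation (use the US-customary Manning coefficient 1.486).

681 ft³/s

A = b·y = 82.418 × 1.79 = 147.5 ft²
Wide channel: R ≈ y = 1.79 ft
Q = (1.486/n)·A·R^(2/3)·S^(1/2) = (1.486/0.043) × 147.5 × 1.790^(2/3) × 0.0082^(1/2) = 680.6 ft³/s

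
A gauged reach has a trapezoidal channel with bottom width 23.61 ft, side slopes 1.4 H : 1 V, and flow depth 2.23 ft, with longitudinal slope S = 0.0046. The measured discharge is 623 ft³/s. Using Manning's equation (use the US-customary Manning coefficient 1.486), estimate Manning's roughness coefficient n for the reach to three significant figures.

A = (b + z·y)·y = (23.61 + 1.4×2.23)×2.23 = 59.61 ft²
P = b + 2y√(1+z²) = 23.61 + 2×2.23×√(1+1.4²) = 31.28 ft
R = A/P = 59.61/31.28 = 1.906 ft
n = (1.486/Q)·A·R^(2/3)·S^(1/2) = (1.486/623) × 59.61 × 1.537 × 0.06782 = 0.01482

0.0148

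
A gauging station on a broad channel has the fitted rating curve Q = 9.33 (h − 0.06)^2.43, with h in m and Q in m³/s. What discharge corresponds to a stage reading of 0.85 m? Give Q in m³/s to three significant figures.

5.26 m³/s

Q = 9.33 × (0.85 − 0.06)^2.43 = 9.33 × 0.79^2.43 = 5.262 m³/s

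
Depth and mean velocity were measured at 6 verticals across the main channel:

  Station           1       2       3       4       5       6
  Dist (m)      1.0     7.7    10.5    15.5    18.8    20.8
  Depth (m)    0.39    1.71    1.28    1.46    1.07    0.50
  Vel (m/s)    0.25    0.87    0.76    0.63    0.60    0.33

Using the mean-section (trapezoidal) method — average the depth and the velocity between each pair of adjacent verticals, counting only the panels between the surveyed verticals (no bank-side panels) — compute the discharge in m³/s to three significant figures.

15.4 m³/s

Panel 1-2: Δb = 6.7 m, d̄ = (0.39+1.71)/2 = 1.05, v̄ = (0.25+0.87)/2 = 0.56 → q = 6.7×1.05×0.56 = 3.940 m³/s
Panel 2-3: Δb = 2.8 m, d̄ = (1.71+1.28)/2 = 1.495, v̄ = (0.87+0.76)/2 = 0.815 → q = 2.8×1.495×0.815 = 3.412 m³/s
Panel 3-4: Δb = 5 m, d̄ = (1.28+1.46)/2 = 1.37, v̄ = (0.76+0.63)/2 = 0.695 → q = 5×1.37×0.695 = 4.761 m³/s
Panel 4-5: Δb = 3.3 m, d̄ = (1.46+1.07)/2 = 1.265, v̄ = (0.63+0.60)/2 = 0.615 → q = 3.3×1.265×0.615 = 2.567 m³/s
Panel 5-6: Δb = 2 m, d̄ = (1.07+0.50)/2 = 0.785, v̄ = (0.60+0.33)/2 = 0.465 → q = 2×0.785×0.465 = 0.7301 m³/s
Q = Σ q = 15.41 m³/s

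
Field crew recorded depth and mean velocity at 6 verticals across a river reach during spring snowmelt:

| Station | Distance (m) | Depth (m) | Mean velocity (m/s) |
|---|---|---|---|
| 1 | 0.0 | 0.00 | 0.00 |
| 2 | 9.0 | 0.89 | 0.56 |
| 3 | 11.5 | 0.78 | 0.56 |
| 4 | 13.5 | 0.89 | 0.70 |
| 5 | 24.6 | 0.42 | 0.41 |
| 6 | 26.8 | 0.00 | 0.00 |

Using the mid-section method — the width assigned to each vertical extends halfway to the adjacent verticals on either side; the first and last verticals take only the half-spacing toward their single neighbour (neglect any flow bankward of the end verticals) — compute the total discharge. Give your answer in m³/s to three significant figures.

9.07 m³/s

w_2 = (11.5 − 0.0)/2 = 5.75 m; q_2 = 0.56 × 0.89 × 5.75 = 2.866 m³/s
w_3 = (13.5 − 9.0)/2 = 2.25 m; q_3 = 0.56 × 0.78 × 2.25 = 0.9828 m³/s
w_4 = (24.6 − 11.5)/2 = 6.55 m; q_4 = 0.70 × 0.89 × 6.55 = 4.081 m³/s
w_5 = (26.8 − 13.5)/2 = 6.65 m; q_5 = 0.41 × 0.42 × 6.65 = 1.145 m³/s
Stations 1, 6 contribute zero (depth or velocity is 0).
Q = Σ qᵢ = 9.074 m³/s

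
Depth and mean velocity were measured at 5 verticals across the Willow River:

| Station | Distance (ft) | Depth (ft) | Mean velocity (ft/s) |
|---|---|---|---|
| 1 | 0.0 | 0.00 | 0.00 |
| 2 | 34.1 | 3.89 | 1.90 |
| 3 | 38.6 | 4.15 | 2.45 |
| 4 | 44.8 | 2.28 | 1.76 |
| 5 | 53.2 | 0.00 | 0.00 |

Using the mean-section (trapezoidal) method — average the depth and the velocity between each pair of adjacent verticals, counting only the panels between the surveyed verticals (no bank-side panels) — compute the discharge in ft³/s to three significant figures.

Panel 1-2: Δb = 34.1 ft, d̄ = (0.00+3.89)/2 = 1.945, v̄ = (0.00+1.90)/2 = 0.95 → q = 34.1×1.945×0.95 = 63.01 ft³/s
Panel 2-3: Δb = 4.5 ft, d̄ = (3.89+4.15)/2 = 4.02, v̄ = (1.90+2.45)/2 = 2.175 → q = 4.5×4.02×2.175 = 39.35 ft³/s
Panel 3-4: Δb = 6.2 ft, d̄ = (4.15+2.28)/2 = 3.215, v̄ = (2.45+1.76)/2 = 2.105 → q = 6.2×3.215×2.105 = 41.96 ft³/s
Panel 4-5: Δb = 8.4 ft, d̄ = (2.28+0.00)/2 = 1.14, v̄ = (1.76+0.00)/2 = 0.88 → q = 8.4×1.14×0.88 = 8.427 ft³/s
Q = Σ q = 152.7 ft³/s

153 ft³/s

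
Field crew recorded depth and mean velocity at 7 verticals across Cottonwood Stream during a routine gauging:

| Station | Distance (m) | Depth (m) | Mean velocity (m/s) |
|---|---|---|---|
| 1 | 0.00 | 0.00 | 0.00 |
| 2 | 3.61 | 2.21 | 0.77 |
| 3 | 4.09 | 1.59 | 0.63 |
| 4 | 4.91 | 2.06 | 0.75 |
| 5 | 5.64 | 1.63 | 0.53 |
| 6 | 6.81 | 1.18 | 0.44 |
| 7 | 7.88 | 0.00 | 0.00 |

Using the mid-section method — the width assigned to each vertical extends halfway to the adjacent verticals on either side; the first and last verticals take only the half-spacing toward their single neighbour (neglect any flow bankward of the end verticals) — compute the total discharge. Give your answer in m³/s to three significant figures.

w_2 = (4.09 − 0.00)/2 = 2.045 m; q_2 = 0.77 × 2.21 × 2.045 = 3.480 m³/s
w_3 = (4.91 − 3.61)/2 = 0.65 m; q_3 = 0.63 × 1.59 × 0.65 = 0.6511 m³/s
w_4 = (5.64 − 4.09)/2 = 0.775 m; q_4 = 0.75 × 2.06 × 0.775 = 1.197 m³/s
w_5 = (6.81 − 4.91)/2 = 0.95 m; q_5 = 0.53 × 1.63 × 0.95 = 0.8207 m³/s
w_6 = (7.88 − 5.64)/2 = 1.12 m; q_6 = 0.44 × 1.18 × 1.12 = 0.5815 m³/s
Stations 1, 7 contribute zero (depth or velocity is 0).
Q = Σ qᵢ = 6.731 m³/s

6.73 m³/s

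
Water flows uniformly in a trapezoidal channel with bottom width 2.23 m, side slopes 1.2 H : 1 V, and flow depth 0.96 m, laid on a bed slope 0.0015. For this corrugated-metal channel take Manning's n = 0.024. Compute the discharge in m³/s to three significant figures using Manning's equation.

A = (b + z·y)·y = (2.23 + 1.2×0.96)×0.96 = 3.247 m²
P = b + 2y√(1+z²) = 2.23 + 2×0.96×√(1+1.2²) = 5.229 m
R = A/P = 3.247/5.229 = 0.6209 m
Q = (1/n)·A·R^(2/3)·S^(1/2) = (1/0.024) × 3.247 × 0.6209^(2/3) × 0.0015^(1/2) = 3.813 m³/s

3.81 m³/s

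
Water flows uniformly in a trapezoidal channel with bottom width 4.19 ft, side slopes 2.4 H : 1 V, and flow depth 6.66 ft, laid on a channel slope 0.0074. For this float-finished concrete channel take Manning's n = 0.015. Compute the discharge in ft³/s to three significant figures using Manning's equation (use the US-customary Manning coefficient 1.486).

A = (b + z·y)·y = (4.19 + 2.4×6.66)×6.66 = 134.4 ft²
P = b + 2y√(1+z²) = 4.19 + 2×6.66×√(1+2.4²) = 38.82 ft
R = A/P = 134.4/38.82 = 3.461 ft
Q = (1.486/n)·A·R^(2/3)·S^(1/2) = (1.486/0.015) × 134.4 × 3.461^(2/3) × 0.0074^(1/2) = 2620 ft³/s

2620 ft³/s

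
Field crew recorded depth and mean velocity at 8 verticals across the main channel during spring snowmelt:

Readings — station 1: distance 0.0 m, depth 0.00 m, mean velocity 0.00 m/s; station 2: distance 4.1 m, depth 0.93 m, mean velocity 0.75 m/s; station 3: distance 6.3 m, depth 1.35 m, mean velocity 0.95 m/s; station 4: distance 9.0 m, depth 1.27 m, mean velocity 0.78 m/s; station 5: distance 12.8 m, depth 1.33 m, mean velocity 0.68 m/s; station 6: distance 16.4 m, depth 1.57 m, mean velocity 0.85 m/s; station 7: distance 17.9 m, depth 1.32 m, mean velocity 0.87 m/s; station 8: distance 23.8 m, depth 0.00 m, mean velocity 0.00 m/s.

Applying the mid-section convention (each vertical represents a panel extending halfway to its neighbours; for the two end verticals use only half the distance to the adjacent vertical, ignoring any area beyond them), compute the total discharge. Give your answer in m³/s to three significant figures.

w_2 = (6.3 − 0.0)/2 = 3.15 m; q_2 = 0.75 × 0.93 × 3.15 = 2.197 m³/s
w_3 = (9.0 − 4.1)/2 = 2.45 m; q_3 = 0.95 × 1.35 × 2.45 = 3.142 m³/s
w_4 = (12.8 − 6.3)/2 = 3.25 m; q_4 = 0.78 × 1.27 × 3.25 = 3.219 m³/s
w_5 = (16.4 − 9.0)/2 = 3.7 m; q_5 = 0.68 × 1.33 × 3.7 = 3.346 m³/s
w_6 = (17.9 − 12.8)/2 = 2.55 m; q_6 = 0.85 × 1.57 × 2.55 = 3.403 m³/s
w_7 = (23.8 − 16.4)/2 = 3.7 m; q_7 = 0.87 × 1.32 × 3.7 = 4.249 m³/s
Stations 1, 8 contribute zero (depth or velocity is 0).
Q = Σ qᵢ = 19.56 m³/s

19.6 m³/s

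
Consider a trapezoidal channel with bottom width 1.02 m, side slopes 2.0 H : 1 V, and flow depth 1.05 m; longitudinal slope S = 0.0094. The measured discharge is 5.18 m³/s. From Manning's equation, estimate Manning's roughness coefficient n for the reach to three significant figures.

0.0423

A = (b + z·y)·y = (1.02 + 2.0×1.05)×1.05 = 3.276 m²
P = b + 2y√(1+z²) = 1.02 + 2×1.05×√(1+2.0²) = 5.716 m
R = A/P = 3.276/5.716 = 0.5732 m
n = (1/Q)·A·R^(2/3)·S^(1/2) = (1/5.18) × 3.276 × 0.6900 × 0.09695 = 0.04231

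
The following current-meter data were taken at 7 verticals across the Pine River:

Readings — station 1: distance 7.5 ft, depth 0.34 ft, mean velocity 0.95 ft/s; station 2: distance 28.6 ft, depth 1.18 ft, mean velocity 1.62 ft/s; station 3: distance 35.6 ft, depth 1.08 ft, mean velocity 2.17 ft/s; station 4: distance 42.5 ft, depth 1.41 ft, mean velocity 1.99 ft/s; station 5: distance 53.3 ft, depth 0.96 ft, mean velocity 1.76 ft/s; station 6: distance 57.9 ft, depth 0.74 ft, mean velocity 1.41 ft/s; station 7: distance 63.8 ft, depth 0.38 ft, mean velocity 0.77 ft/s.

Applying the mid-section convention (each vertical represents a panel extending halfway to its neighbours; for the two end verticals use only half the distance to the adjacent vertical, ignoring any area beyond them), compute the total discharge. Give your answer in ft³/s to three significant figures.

90.7 ft³/s

w_1 = (28.6 − 7.5)/2 = 10.55 ft; q_1 = 0.95 × 0.34 × 10.55 = 3.408 ft³/s
w_2 = (35.6 − 7.5)/2 = 14.05 ft; q_2 = 1.62 × 1.18 × 14.05 = 26.86 ft³/s
w_3 = (42.5 − 28.6)/2 = 6.95 ft; q_3 = 2.17 × 1.08 × 6.95 = 16.29 ft³/s
w_4 = (53.3 − 35.6)/2 = 8.85 ft; q_4 = 1.99 × 1.41 × 8.85 = 24.83 ft³/s
w_5 = (57.9 − 42.5)/2 = 7.7 ft; q_5 = 1.76 × 0.96 × 7.7 = 13.01 ft³/s
w_6 = (63.8 − 53.3)/2 = 5.25 ft; q_6 = 1.41 × 0.74 × 5.25 = 5.478 ft³/s
w_7 = (63.8 − 57.9)/2 = 2.95 ft; q_7 = 0.77 × 0.38 × 2.95 = 0.8632 ft³/s
Q = Σ qᵢ = 90.74 ft³/s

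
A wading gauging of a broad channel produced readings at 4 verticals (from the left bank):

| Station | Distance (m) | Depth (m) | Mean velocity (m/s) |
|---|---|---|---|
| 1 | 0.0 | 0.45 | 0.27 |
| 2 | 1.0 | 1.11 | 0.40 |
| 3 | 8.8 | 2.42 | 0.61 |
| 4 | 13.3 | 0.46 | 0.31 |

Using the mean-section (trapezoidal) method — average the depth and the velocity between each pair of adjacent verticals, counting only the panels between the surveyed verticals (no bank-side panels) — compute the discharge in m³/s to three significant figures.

Panel 1-2: Δb = 1 m, d̄ = (0.45+1.11)/2 = 0.78, v̄ = (0.27+0.40)/2 = 0.335 → q = 1×0.78×0.335 = 0.2613 m³/s
Panel 2-3: Δb = 7.8 m, d̄ = (1.11+2.42)/2 = 1.765, v̄ = (0.40+0.61)/2 = 0.505 → q = 7.8×1.765×0.505 = 6.952 m³/s
Panel 3-4: Δb = 4.5 m, d̄ = (2.42+0.46)/2 = 1.44, v̄ = (0.61+0.31)/2 = 0.46 → q = 4.5×1.44×0.46 = 2.981 m³/s
Q = Σ q = 10.19 m³/s

10.2 m³/s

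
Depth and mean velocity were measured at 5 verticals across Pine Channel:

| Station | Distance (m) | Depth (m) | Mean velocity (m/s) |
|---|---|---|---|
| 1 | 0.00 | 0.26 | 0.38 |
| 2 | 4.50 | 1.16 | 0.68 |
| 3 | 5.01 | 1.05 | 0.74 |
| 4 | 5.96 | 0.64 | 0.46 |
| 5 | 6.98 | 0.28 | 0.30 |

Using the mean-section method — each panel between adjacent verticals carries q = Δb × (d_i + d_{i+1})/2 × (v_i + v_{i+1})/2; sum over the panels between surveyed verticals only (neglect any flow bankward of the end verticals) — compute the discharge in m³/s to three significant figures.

Panel 1-2: Δb = 4.5 m, d̄ = (0.26+1.16)/2 = 0.71, v̄ = (0.38+0.68)/2 = 0.53 → q = 4.5×0.71×0.53 = 1.693 m³/s
Panel 2-3: Δb = 0.51 m, d̄ = (1.16+1.05)/2 = 1.105, v̄ = (0.68+0.74)/2 = 0.71 → q = 0.51×1.105×0.71 = 0.4001 m³/s
Panel 3-4: Δb = 0.95 m, d̄ = (1.05+0.64)/2 = 0.845, v̄ = (0.74+0.46)/2 = 0.6 → q = 0.95×0.845×0.6 = 0.4817 m³/s
Panel 4-5: Δb = 1.02 m, d̄ = (0.64+0.28)/2 = 0.46, v̄ = (0.46+0.30)/2 = 0.38 → q = 1.02×0.46×0.38 = 0.1783 m³/s
Q = Σ q = 2.753 m³/s

2.75 m³/s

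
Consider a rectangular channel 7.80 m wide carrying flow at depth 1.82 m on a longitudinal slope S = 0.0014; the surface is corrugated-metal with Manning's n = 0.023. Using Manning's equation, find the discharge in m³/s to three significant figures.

A = b·y = 7.80 × 1.82 = 14.20 m²
P = b + 2y = 7.80 + 2×1.82 = 11.44 m
R = A/P = 14.20/11.44 = 1.241 m
Q = (1/n)·A·R^(2/3)·S^(1/2) = (1/0.023) × 14.20 × 1.241^(2/3) × 0.0014^(1/2) = 26.67 m³/s

26.7 m³/s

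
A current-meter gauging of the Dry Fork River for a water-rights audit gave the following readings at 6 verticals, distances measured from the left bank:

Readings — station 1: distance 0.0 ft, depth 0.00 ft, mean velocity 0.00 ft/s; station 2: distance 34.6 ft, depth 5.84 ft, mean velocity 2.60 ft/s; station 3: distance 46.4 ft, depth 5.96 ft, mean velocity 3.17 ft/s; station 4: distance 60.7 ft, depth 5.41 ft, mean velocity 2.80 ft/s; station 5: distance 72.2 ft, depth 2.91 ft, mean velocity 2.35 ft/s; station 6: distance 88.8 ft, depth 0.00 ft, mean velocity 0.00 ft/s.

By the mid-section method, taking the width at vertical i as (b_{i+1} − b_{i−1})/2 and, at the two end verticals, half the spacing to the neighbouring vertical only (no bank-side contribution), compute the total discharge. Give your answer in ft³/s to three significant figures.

w_2 = (46.4 − 0.0)/2 = 23.2 ft; q_2 = 2.60 × 5.84 × 23.2 = 352.3 ft³/s
w_3 = (60.7 − 34.6)/2 = 13.05 ft; q_3 = 3.17 × 5.96 × 13.05 = 246.6 ft³/s
w_4 = (72.2 − 46.4)/2 = 12.9 ft; q_4 = 2.80 × 5.41 × 12.9 = 195.4 ft³/s
w_5 = (88.8 − 60.7)/2 = 14.05 ft; q_5 = 2.35 × 2.91 × 14.05 = 96.08 ft³/s
Stations 1, 6 contribute zero (depth or velocity is 0).
Q = Σ qᵢ = 890.3 ft³/s

890 ft³/s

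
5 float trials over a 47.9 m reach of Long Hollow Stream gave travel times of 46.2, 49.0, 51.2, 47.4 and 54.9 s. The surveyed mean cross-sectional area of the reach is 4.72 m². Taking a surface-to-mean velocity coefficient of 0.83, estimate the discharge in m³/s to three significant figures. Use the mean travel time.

3.77 m³/s

t̄ = (46.2 + 49.0 + 51.2 + 47.4 + 54.9) / 5 = 49.74 s
v_surface = L / t̄ = 47.9 / 49.74 = 0.9630 m/s
v_mean = 0.83 × 0.9630 = 0.7993 m/s
Q = A × v_mean = 4.72 × 0.7993 = 3.773 m³/s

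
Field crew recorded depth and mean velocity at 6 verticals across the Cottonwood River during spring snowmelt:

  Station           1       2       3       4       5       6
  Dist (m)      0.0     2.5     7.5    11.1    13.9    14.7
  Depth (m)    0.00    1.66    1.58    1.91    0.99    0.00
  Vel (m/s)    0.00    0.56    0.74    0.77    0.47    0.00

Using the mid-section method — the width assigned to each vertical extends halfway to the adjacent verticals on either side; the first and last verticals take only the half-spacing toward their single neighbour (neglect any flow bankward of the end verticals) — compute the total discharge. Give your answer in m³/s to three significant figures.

w_2 = (7.5 − 0.0)/2 = 3.75 m; q_2 = 0.56 × 1.66 × 3.75 = 3.486 m³/s
w_3 = (11.1 − 2.5)/2 = 4.3 m; q_3 = 0.74 × 1.58 × 4.3 = 5.028 m³/s
w_4 = (13.9 − 7.5)/2 = 3.2 m; q_4 = 0.77 × 1.91 × 3.2 = 4.706 m³/s
w_5 = (14.7 − 11.1)/2 = 1.8 m; q_5 = 0.47 × 0.99 × 1.8 = 0.8375 m³/s
Stations 1, 6 contribute zero (depth or velocity is 0).
Q = Σ qᵢ = 14.06 m³/s

14.1 m³/s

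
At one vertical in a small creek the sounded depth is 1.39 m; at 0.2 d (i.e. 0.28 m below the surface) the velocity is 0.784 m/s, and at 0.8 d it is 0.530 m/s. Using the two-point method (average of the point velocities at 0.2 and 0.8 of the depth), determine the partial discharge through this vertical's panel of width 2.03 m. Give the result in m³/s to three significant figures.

1.85 m³/s

v̄ = (0.784 + 0.530) / 2 = 0.6570 m/s
q = v̄ × d × w = 0.6570 × 1.39 × 2.03 = 1.854 m³/s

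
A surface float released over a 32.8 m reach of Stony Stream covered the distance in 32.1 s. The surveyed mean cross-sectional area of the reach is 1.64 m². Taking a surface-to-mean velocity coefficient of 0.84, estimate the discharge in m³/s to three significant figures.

1.41 m³/s

v_surface = L / t̄ = 32.8 / 32.1 = 1.022 m/s
v_mean = 0.84 × 1.022 = 0.8583 m/s
Q = A × v_mean = 1.64 × 0.8583 = 1.408 m³/s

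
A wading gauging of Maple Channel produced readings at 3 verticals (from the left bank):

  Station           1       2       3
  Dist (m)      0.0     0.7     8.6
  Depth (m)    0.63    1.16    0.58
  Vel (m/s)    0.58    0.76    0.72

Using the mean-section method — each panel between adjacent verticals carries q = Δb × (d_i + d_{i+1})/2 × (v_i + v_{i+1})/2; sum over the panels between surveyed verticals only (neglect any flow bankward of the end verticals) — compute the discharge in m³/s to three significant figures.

Panel 1-2: Δb = 0.7 m, d̄ = (0.63+1.16)/2 = 0.895, v̄ = (0.58+0.76)/2 = 0.67 → q = 0.7×0.895×0.67 = 0.4198 m³/s
Panel 2-3: Δb = 7.9 m, d̄ = (1.16+0.58)/2 = 0.87, v̄ = (0.76+0.72)/2 = 0.74 → q = 7.9×0.87×0.74 = 5.086 m³/s
Q = Σ q = 5.506 m³/s

5.51 m³/s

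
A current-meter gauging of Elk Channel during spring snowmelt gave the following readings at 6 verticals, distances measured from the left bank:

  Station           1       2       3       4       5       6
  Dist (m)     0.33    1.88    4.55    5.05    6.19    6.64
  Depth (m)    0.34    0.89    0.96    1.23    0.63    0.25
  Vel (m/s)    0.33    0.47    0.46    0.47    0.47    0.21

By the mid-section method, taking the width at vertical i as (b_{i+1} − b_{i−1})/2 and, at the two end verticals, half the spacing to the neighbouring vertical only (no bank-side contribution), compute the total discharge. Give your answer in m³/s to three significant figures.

w_1 = (1.88 − 0.33)/2 = 0.775 m; q_1 = 0.33 × 0.34 × 0.775 = 0.08696 m³/s
w_2 = (4.55 − 0.33)/2 = 2.11 m; q_2 = 0.47 × 0.89 × 2.11 = 0.8826 m³/s
w_3 = (5.05 − 1.88)/2 = 1.585 m; q_3 = 0.46 × 0.96 × 1.585 = 0.6999 m³/s
w_4 = (6.19 − 4.55)/2 = 0.82 m; q_4 = 0.47 × 1.23 × 0.82 = 0.4740 m³/s
w_5 = (6.64 − 5.05)/2 = 0.795 m; q_5 = 0.47 × 0.63 × 0.795 = 0.2354 m³/s
w_6 = (6.64 − 6.19)/2 = 0.225 m; q_6 = 0.21 × 0.25 × 0.225 = 0.01181 m³/s
Q = Σ qᵢ = 2.391 m³/s

2.39 m³/s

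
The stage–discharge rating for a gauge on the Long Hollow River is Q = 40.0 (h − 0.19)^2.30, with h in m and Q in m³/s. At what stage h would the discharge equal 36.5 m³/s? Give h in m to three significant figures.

h − h₀ = (Q/C)^(1/b) = (36.5/40.0)^(1/2.30) = 0.9610 m
h = 0.19 + 0.9610 = 1.151 m

1.15 m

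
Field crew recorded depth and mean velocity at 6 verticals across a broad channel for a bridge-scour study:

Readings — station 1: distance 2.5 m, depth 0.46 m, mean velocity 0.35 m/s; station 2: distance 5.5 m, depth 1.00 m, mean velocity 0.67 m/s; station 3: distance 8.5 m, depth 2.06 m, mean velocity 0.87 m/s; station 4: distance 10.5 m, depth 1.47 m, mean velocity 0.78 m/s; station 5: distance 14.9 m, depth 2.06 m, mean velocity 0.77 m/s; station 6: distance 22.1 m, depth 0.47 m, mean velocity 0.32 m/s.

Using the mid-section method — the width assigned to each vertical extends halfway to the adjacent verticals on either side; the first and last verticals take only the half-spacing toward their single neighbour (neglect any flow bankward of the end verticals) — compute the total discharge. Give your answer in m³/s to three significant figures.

w_1 = (5.5 − 2.5)/2 = 1.5 m; q_1 = 0.35 × 0.46 × 1.5 = 0.2415 m³/s
w_2 = (8.5 − 2.5)/2 = 3 m; q_2 = 0.67 × 1.00 × 3 = 2.010 m³/s
w_3 = (10.5 − 5.5)/2 = 2.5 m; q_3 = 0.87 × 2.06 × 2.5 = 4.481 m³/s
w_4 = (14.9 − 8.5)/2 = 3.2 m; q_4 = 0.78 × 1.47 × 3.2 = 3.669 m³/s
w_5 = (22.1 − 10.5)/2 = 5.8 m; q_5 = 0.77 × 2.06 × 5.8 = 9.200 m³/s
w_6 = (22.1 − 14.9)/2 = 3.6 m; q_6 = 0.32 × 0.47 × 3.6 = 0.5414 m³/s
Q = Σ qᵢ = 20.14 m³/s

20.1 m³/s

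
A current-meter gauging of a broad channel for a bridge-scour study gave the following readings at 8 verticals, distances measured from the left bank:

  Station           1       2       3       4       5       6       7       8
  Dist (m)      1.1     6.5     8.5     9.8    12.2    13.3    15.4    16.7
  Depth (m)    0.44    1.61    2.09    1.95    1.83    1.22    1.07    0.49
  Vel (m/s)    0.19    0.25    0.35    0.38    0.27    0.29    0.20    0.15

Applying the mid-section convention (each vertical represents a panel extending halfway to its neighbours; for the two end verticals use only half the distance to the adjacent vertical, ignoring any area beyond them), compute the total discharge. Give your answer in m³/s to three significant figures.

6.14 m³/s

w_1 = (6.5 − 1.1)/2 = 2.7 m; q_1 = 0.19 × 0.44 × 2.7 = 0.2257 m³/s
w_2 = (8.5 − 1.1)/2 = 3.7 m; q_2 = 0.25 × 1.61 × 3.7 = 1.489 m³/s
w_3 = (9.8 − 6.5)/2 = 1.65 m; q_3 = 0.35 × 2.09 × 1.65 = 1.207 m³/s
w_4 = (12.2 − 8.5)/2 = 1.85 m; q_4 = 0.38 × 1.95 × 1.85 = 1.371 m³/s
w_5 = (13.3 − 9.8)/2 = 1.75 m; q_5 = 0.27 × 1.83 × 1.75 = 0.8647 m³/s
w_6 = (15.4 − 12.2)/2 = 1.6 m; q_6 = 0.29 × 1.22 × 1.6 = 0.5661 m³/s
w_7 = (16.7 − 13.3)/2 = 1.7 m; q_7 = 0.20 × 1.07 × 1.7 = 0.3638 m³/s
w_8 = (16.7 − 15.4)/2 = 0.65 m; q_8 = 0.15 × 0.49 × 0.65 = 0.04778 m³/s
Q = Σ qᵢ = 6.135 m³/s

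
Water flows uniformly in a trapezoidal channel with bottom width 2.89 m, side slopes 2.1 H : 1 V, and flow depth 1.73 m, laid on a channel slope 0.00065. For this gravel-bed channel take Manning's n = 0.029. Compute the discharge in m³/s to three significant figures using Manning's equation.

10.1 m³/s

A = (b + z·y)·y = (2.89 + 2.1×1.73)×1.73 = 11.28 m²
P = b + 2y√(1+z²) = 2.89 + 2×1.73×√(1+2.1²) = 10.94 m
R = A/P = 11.28/10.94 = 1.032 m
Q = (1/n)·A·R^(2/3)·S^(1/2) = (1/0.029) × 11.28 × 1.032^(2/3) × 0.00065^(1/2) = 10.13 m³/s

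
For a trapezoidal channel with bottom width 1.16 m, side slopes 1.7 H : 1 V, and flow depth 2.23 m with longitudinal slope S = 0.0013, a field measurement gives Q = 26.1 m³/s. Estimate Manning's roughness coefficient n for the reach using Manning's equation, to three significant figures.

0.0163

A = (b + z·y)·y = (1.16 + 1.7×2.23)×2.23 = 11.04 m²
P = b + 2y√(1+z²) = 1.16 + 2×2.23×√(1+1.7²) = 9.956 m
R = A/P = 11.04/9.956 = 1.109 m
n = (1/Q)·A·R^(2/3)·S^(1/2) = (1/26.1) × 11.04 × 1.071 × 0.03606 = 0.01634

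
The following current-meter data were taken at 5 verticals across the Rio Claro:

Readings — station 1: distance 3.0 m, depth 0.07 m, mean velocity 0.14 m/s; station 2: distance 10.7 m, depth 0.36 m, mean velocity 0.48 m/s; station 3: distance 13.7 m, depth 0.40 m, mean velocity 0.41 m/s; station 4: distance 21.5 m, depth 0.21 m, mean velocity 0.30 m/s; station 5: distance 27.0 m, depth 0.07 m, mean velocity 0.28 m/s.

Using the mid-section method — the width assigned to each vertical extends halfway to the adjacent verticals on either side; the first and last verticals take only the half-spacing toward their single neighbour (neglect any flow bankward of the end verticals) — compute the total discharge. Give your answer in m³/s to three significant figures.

w_1 = (10.7 − 3.0)/2 = 3.85 m; q_1 = 0.14 × 0.07 × 3.85 = 0.03773 m³/s
w_2 = (13.7 − 3.0)/2 = 5.35 m; q_2 = 0.48 × 0.36 × 5.35 = 0.9245 m³/s
w_3 = (21.5 − 10.7)/2 = 5.4 m; q_3 = 0.41 × 0.40 × 5.4 = 0.8856 m³/s
w_4 = (27.0 − 13.7)/2 = 6.65 m; q_4 = 0.30 × 0.21 × 6.65 = 0.4190 m³/s
w_5 = (27.0 − 21.5)/2 = 2.75 m; q_5 = 0.28 × 0.07 × 2.75 = 0.05390 m³/s
Q = Σ qᵢ = 2.321 m³/s

2.32 m³/s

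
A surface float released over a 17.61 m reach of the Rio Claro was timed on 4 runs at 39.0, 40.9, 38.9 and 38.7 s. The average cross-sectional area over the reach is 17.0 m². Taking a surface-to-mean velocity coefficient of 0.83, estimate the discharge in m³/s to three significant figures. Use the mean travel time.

6.31 m³/s

t̄ = (39.0 + 40.9 + 38.9 + 38.7) / 4 = 39.375 s
v_surface = L / t̄ = 17.61 / 39.375 = 0.4472 m/s
v_mean = 0.83 × 0.4472 = 0.3712 m/s
Q = A × v_mean = 17.0 × 0.3712 = 6.311 m³/s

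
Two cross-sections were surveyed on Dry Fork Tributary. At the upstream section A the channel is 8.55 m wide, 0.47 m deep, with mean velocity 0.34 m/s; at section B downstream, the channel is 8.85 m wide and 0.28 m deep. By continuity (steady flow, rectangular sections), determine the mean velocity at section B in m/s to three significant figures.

0.551 m/s

Q = A₁V₁ = (8.55×0.47) × 0.34 = 1.366 m³/s
A₂ = 8.85 × 0.28 = 2.478 m²
V₂ = Q/A₂ = 1.366/2.478 = 0.5514 m/s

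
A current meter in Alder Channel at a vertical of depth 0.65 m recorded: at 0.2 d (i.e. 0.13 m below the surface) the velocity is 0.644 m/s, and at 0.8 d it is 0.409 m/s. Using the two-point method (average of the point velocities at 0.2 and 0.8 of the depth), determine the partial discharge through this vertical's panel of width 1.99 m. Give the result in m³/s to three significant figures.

v̄ = (0.644 + 0.409) / 2 = 0.5265 m/s
q = v̄ × d × w = 0.5265 × 0.65 × 1.99 = 0.6810 m³/s

0.681 m³/s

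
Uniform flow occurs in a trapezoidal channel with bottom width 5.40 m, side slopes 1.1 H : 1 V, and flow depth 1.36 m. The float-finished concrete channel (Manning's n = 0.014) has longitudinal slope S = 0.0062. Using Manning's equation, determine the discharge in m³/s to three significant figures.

A = (b + z·y)·y = (5.40 + 1.1×1.36)×1.36 = 9.379 m²
P = b + 2y√(1+z²) = 5.40 + 2×1.36×√(1+1.1²) = 9.444 m
R = A/P = 9.379/9.444 = 0.9931 m
Q = (1/n)·A·R^(2/3)·S^(1/2) = (1/0.014) × 9.379 × 0.9931^(2/3) × 0.0062^(1/2) = 52.51 m³/s

52.5 m³/s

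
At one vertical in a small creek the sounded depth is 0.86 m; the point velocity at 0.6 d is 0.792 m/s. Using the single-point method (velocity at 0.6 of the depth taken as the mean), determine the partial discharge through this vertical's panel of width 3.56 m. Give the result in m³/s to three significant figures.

2.42 m³/s

v̄ = v₀.₆ = 0.792 m/s
q = v̄ × d × w = 0.7920 × 0.86 × 3.56 = 2.425 m³/s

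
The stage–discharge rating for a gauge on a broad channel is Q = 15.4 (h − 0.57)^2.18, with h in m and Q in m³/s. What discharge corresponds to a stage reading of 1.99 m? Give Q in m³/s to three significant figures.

33.1 m³/s

Q = 15.4 × (1.99 − 0.57)^2.18 = 15.4 × 1.42^2.18 = 33.08 m³/s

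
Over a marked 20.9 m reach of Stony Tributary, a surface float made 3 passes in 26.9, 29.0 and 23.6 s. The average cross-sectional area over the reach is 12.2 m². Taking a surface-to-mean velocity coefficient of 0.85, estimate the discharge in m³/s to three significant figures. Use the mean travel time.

t̄ = (26.9 + 29.0 + 23.6) / 3 = 26.5 s
v_surface = L / t̄ = 20.9 / 26.5 = 0.7887 m/s
v_mean = 0.85 × 0.7887 = 0.6704 m/s
Q = A × v_mean = 12.2 × 0.6704 = 8.179 m³/s

8.18 m³/s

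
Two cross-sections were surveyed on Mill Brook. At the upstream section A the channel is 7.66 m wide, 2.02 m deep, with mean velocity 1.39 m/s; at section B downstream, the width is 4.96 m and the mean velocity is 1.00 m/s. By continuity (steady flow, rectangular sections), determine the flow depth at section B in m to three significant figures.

Q = A₁V₁ = (7.66×2.02) × 1.39 = 21.51 m³/s
d₂ = Q/(b₂ V₂) = 21.51/(4.96×1.00) = 4.336 m

4.34 m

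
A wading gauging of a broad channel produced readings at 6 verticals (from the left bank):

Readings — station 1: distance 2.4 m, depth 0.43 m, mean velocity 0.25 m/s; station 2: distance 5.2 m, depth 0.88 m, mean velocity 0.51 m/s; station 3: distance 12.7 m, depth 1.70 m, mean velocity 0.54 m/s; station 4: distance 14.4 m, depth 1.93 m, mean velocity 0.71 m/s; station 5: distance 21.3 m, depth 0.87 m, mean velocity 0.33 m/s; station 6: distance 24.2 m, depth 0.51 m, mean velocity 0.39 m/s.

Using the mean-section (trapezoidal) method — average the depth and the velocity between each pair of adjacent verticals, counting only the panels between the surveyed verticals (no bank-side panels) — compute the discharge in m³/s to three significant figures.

Panel 1-2: Δb = 2.8 m, d̄ = (0.43+0.88)/2 = 0.655, v̄ = (0.25+0.51)/2 = 0.38 → q = 2.8×0.655×0.38 = 0.6969 m³/s
Panel 2-3: Δb = 7.5 m, d̄ = (0.88+1.70)/2 = 1.29, v̄ = (0.51+0.54)/2 = 0.525 → q = 7.5×1.29×0.525 = 5.079 m³/s
Panel 3-4: Δb = 1.7 m, d̄ = (1.70+1.93)/2 = 1.815, v̄ = (0.54+0.71)/2 = 0.625 → q = 1.7×1.815×0.625 = 1.928 m³/s
Panel 4-5: Δb = 6.9 m, d̄ = (1.93+0.87)/2 = 1.4, v̄ = (0.71+0.33)/2 = 0.52 → q = 6.9×1.4×0.52 = 5.023 m³/s
Panel 5-6: Δb = 2.9 m, d̄ = (0.87+0.51)/2 = 0.69, v̄ = (0.33+0.39)/2 = 0.36 → q = 2.9×0.69×0.36 = 0.7204 m³/s
Q = Σ q = 13.45 m³/s

13.4 m³/s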